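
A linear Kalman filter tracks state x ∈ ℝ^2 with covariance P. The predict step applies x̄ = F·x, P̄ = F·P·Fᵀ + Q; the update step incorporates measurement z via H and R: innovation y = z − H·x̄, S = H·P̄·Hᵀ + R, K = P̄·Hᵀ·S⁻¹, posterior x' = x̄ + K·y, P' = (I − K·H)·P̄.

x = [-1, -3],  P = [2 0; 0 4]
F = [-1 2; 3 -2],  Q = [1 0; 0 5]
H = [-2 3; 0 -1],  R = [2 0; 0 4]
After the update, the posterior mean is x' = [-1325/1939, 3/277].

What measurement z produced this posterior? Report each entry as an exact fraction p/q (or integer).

x̄ = F·x = [-5, 3]
P̄ = F·P·Fᵀ + Q = [19 -22; -22 39]
S = H·P̄·Hᵀ + R = [693 -161; -161 43]
K = P̄·Hᵀ·S⁻¹ = [-465/1939 -107/277; 46/277 -79/277]
x' − x̄ = [8370/1939, -828/277] = K·y
y = (KᵀK)⁻¹·Kᵀ·(x' − x̄) = [-18, 0]
z = y + H·x̄ = [-18, 0] + [19, -3] = [1, -3]

z = [1, -3]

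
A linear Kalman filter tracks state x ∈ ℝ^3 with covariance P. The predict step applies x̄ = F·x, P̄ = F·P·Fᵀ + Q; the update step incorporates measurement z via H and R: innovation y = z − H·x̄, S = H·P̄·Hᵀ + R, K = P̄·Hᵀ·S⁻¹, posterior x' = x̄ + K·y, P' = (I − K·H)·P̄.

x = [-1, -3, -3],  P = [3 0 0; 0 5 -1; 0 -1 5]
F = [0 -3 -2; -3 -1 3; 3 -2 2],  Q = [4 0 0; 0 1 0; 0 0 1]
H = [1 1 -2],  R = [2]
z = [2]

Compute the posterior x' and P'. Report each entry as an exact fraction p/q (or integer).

x̄ = F·x = [15, -3, -3]
P̄ = F·P·Fᵀ + Q = [57 -8 12; -8 84 21; 12 21 76]
y = z − H·x̄ = [-16]
S = H·P̄·Hᵀ + R = [299]
K = P̄·Hᵀ·S⁻¹ = [25/299; 34/299; -119/299]
x' = x̄ + K·y = [4085/299, -1441/299, 1007/299]
P' = (I − K·H)·P̄ = [16418/299 -3242/299 6563/299; -3242/299 23960/299 10325/299; 6563/299 10325/299 8563/299]

x' = [4085/299, -1441/299, 1007/299]
P' = [16418/299 -3242/299 6563/299; -3242/299 23960/299 10325/299; 6563/299 10325/299 8563/299]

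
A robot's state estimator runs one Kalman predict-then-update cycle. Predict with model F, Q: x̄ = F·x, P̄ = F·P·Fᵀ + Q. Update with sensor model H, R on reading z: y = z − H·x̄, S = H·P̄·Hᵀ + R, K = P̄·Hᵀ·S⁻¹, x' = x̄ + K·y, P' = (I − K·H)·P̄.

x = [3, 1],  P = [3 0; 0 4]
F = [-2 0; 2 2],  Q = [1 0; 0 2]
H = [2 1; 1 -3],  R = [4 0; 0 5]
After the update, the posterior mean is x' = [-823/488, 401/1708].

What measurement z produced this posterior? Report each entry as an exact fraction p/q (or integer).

x̄ = F·x = [-6, 8]
P̄ = F·P·Fᵀ + Q = [13 -12; -12 30]
S = H·P̄·Hᵀ + R = [38 -4; -4 360]
K = P̄·Hᵀ·S⁻¹ = [187/488 137/976; 219/1708 -963/3416]
x' − x̄ = [2105/488, -13263/1708] = K·y
y = (KᵀK)⁻¹·Kᵀ·(x' − x̄) = [1, 28]
z = y + H·x̄ = [1, 28] + [-4, -30] = [-3, -2]

z = [-3, -2]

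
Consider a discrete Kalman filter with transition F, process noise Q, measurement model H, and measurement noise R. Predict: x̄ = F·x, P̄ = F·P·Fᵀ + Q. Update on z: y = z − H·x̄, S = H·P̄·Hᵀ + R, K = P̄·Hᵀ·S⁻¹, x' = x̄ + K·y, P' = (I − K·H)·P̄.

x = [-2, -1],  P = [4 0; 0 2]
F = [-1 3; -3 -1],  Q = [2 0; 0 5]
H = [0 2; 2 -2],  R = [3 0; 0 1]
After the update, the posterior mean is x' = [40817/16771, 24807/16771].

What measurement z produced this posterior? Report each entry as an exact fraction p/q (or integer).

x̄ = F·x = [-1, 7]
P̄ = F·P·Fᵀ + Q = [24 6; 6 43]
S = H·P̄·Hᵀ + R = [175 -148; -148 221]
K = P̄·Hᵀ·S⁻¹ = [7980/16771 8076/16771; 8054/16771 -222/16771]
x' − x̄ = [57588/16771, -92590/16771] = K·y
y = (KᵀK)⁻¹·Kᵀ·(x' − x̄) = [-11, 18]
z = y + H·x̄ = [-11, 18] + [14, -16] = [3, 2]

z = [3, 2]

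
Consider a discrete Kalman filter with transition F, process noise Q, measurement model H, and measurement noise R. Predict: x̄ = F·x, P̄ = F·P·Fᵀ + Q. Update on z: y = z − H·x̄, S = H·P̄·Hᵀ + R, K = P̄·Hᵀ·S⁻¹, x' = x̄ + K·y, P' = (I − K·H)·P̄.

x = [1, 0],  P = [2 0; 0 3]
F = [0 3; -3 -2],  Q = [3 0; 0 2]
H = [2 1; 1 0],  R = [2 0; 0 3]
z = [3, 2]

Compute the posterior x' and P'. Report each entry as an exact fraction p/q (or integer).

x' = [358/157, -283/157]
P' = [348/157 -654/157; -654/157 1516/157]

x̄ = F·x = [0, -3]
P̄ = F·P·Fᵀ + Q = [30 -18; -18 32]
y = z − H·x̄ = [6, 2]
S = H·P̄·Hᵀ + R = [82 42; 42 33]
K = P̄·Hᵀ·S⁻¹ = [21/157 116/157; 104/157 -218/157]
x' = x̄ + K·y = [358/157, -283/157]
P' = (I − K·H)·P̄ = [348/157 -654/157; -654/157 1516/157]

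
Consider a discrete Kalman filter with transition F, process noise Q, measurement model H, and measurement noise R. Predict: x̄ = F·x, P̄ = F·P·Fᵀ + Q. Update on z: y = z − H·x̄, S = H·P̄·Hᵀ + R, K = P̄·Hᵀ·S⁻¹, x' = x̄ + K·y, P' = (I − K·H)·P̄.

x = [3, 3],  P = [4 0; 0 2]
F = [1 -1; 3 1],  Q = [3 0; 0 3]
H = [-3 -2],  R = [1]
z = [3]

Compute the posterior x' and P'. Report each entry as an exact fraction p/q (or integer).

x' = [-423/122, 228/61]
P' = [1085/366 -802/183; -802/183 1231/183]

x̄ = F·x = [0, 12]
P̄ = F·P·Fᵀ + Q = [9 10; 10 41]
y = z − H·x̄ = [27]
S = H·P̄·Hᵀ + R = [366]
K = P̄·Hᵀ·S⁻¹ = [-47/366; -56/183]
x' = x̄ + K·y = [-423/122, 228/61]
P' = (I − K·H)·P̄ = [1085/366 -802/183; -802/183 1231/183]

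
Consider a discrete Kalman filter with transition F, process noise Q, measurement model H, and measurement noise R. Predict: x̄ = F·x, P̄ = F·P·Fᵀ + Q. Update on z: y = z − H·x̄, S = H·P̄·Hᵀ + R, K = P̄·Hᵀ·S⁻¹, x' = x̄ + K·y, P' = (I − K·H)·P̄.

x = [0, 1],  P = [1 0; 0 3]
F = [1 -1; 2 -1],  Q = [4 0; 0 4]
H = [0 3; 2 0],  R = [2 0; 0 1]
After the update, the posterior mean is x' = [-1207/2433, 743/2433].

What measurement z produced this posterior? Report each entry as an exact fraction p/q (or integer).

x̄ = F·x = [-1, -1]
P̄ = F·P·Fᵀ + Q = [8 5; 5 11]
S = H·P̄·Hᵀ + R = [101 30; 30 33]
K = P̄·Hᵀ·S⁻¹ = [5/811 1166/2433; 263/811 20/2433]
x' − x̄ = [1226/2433, 3176/2433] = K·y
y = (KᵀK)⁻¹·Kᵀ·(x' − x̄) = [4, 1]
z = y + H·x̄ = [4, 1] + [-3, -2] = [1, -1]

z = [1, -1]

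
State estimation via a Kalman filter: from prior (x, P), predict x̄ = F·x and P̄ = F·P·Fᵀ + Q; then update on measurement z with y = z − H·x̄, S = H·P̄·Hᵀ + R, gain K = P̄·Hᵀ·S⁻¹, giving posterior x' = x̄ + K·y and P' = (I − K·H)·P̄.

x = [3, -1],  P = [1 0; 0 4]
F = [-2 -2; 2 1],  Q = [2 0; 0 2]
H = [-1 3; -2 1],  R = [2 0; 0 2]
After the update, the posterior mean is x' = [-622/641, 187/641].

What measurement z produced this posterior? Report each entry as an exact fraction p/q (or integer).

z = [1, 3]

x̄ = F·x = [-4, 5]
P̄ = F·P·Fᵀ + Q = [22 -12; -12 10]
S = H·P̄·Hᵀ + R = [186 158; 158 148]
K = P̄·Hᵀ·S⁻¹ = [66/641 -313/641; 211/641 -78/641]
x' − x̄ = [1942/641, -3018/641] = K·y
y = (KᵀK)⁻¹·Kᵀ·(x' − x̄) = [-18, -10]
z = y + H·x̄ = [-18, -10] + [19, 13] = [1, 3]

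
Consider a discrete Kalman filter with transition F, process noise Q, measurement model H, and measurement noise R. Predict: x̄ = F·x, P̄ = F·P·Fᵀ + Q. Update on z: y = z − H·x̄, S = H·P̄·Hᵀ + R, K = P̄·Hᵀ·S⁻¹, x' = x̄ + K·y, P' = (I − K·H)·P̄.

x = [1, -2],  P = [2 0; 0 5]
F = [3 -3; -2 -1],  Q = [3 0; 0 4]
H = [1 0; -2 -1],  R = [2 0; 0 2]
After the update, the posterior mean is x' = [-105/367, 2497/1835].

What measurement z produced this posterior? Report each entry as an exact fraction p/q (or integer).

z = [-1, -1]

x̄ = F·x = [9, 0]
P̄ = F·P·Fᵀ + Q = [66 3; 3 17]
S = H·P̄·Hᵀ + R = [68 -135; -135 295]
K = P̄·Hᵀ·S⁻¹ = [249/367 -54/367; -444/367 -1159/1835]
x' − x̄ = [-3408/367, 2497/1835] = K·y
y = (KᵀK)⁻¹·Kᵀ·(x' − x̄) = [-10, 17]
z = y + H·x̄ = [-10, 17] + [9, -18] = [-1, -1]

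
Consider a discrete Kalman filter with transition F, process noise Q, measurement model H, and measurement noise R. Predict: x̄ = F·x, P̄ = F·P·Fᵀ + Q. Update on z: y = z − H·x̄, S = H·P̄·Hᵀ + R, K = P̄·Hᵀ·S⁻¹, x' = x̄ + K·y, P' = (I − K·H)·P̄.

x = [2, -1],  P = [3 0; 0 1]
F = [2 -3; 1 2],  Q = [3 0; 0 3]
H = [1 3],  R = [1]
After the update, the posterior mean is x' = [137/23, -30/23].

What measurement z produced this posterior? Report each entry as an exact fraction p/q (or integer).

x̄ = F·x = [7, 0]
P̄ = F·P·Fᵀ + Q = [24 0; 0 10]
S = H·P̄·Hᵀ + R = [115]
K = P̄·Hᵀ·S⁻¹ = [24/115; 6/23]
x' − x̄ = [-24/23, -30/23] = K·y
y = (KᵀK)⁻¹·Kᵀ·(x' − x̄) = [-5]
z = y + H·x̄ = [-5] + [7] = [2]

z = [2]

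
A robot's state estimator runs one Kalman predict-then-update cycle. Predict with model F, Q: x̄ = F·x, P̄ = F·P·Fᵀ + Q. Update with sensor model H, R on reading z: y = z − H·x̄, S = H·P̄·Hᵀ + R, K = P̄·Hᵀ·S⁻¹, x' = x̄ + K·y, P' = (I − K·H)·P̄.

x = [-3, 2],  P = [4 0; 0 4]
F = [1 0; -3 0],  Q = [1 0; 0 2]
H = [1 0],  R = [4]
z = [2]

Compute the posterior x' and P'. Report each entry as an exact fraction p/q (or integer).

x' = [-2/9, 7/3]
P' = [20/9 -16/3; -16/3 22]

x̄ = F·x = [-3, 9]
P̄ = F·P·Fᵀ + Q = [5 -12; -12 38]
y = z − H·x̄ = [5]
S = H·P̄·Hᵀ + R = [9]
K = P̄·Hᵀ·S⁻¹ = [5/9; -4/3]
x' = x̄ + K·y = [-2/9, 7/3]
P' = (I − K·H)·P̄ = [20/9 -16/3; -16/3 22]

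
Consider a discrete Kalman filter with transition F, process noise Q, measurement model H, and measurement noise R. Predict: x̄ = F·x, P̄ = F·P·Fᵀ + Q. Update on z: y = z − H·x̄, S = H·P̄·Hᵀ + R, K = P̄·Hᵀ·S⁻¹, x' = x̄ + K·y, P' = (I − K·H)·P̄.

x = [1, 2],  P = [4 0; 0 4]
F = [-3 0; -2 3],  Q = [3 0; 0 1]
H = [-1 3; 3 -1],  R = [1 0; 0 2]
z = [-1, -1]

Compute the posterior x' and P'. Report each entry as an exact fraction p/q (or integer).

x̄ = F·x = [-3, 4]
P̄ = F·P·Fᵀ + Q = [39 24; 24 53]
y = z − H·x̄ = [-16, 12]
S = H·P̄·Hᵀ + R = [373 -36; -36 262]
K = P̄·Hᵀ·S⁻¹ = [5997/48215 35877/96430; 18027/48215 11947/96430]
x' = x̄ + K·y = [-5067/9643, -4778/9643]
P' = (I − K·H)·P̄ = [28407/96430 13467/96430; 13467/96430 16507/96430]

x' = [-5067/9643, -4778/9643]
P' = [28407/96430 13467/96430; 13467/96430 16507/96430]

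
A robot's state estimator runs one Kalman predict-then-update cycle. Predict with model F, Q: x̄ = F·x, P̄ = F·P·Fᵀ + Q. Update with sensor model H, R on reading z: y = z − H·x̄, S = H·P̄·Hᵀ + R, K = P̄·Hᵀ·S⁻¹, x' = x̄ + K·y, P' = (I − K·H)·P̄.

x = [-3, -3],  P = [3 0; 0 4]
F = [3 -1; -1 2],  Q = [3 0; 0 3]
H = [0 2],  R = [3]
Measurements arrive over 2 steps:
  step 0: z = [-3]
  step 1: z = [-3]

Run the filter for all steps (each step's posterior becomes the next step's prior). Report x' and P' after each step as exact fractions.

step 0: x' = [-648/91, -141/91], P' = [1938/91 -51/91; -51/91 66/91]
step 1: x' = [-793/111, -1664/1221], P' = [4423/111 -191/111; -191/111 893/1221]

step 0: x̄ = F·x = [-6, -3]
step 0: P̄ = F·P·Fᵀ + Q = [34 -17; -17 22]
step 0: y = z − H·x̄ = [3]
step 0: S = H·P̄·Hᵀ + R = [91]
step 0: K = P̄·Hᵀ·S⁻¹ = [-34/91; 44/91]
step 0: x' = x̄ + K·y = [-648/91, -141/91]
step 0: P' = (I − K·H)·P̄ = [1938/91 -51/91; -51/91 66/91]
step 1: x̄ = F·x = [-1803/91, 366/91]
step 1: P̄ = F·P·Fᵀ + Q = [18087/91 -6303/91; -6303/91 2679/91]
step 1: y = z − H·x̄ = [-1005/91]
step 1: S = H·P̄·Hᵀ + R = [10989/91]
step 1: K = P̄·Hᵀ·S⁻¹ = [-382/333; 1786/3663]
step 1: x' = x̄ + K·y = [-793/111, -1664/1221]
step 1: P' = (I − K·H)·P̄ = [4423/111 -191/111; -191/111 893/1221]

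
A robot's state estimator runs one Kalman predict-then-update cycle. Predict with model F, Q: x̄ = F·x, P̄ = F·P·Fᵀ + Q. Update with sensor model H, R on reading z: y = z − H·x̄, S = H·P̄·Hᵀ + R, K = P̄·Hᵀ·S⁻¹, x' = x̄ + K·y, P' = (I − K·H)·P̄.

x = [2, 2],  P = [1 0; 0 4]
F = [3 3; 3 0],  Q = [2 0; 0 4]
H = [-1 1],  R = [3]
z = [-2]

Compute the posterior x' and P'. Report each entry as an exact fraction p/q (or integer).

x' = [388/45, 286/45]
P' = [671/45 557/45; 557/45 569/45]

x̄ = F·x = [12, 6]
P̄ = F·P·Fᵀ + Q = [47 9; 9 13]
y = z − H·x̄ = [4]
S = H·P̄·Hᵀ + R = [45]
K = P̄·Hᵀ·S⁻¹ = [-38/45; 4/45]
x' = x̄ + K·y = [388/45, 286/45]
P' = (I − K·H)·P̄ = [671/45 557/45; 557/45 569/45]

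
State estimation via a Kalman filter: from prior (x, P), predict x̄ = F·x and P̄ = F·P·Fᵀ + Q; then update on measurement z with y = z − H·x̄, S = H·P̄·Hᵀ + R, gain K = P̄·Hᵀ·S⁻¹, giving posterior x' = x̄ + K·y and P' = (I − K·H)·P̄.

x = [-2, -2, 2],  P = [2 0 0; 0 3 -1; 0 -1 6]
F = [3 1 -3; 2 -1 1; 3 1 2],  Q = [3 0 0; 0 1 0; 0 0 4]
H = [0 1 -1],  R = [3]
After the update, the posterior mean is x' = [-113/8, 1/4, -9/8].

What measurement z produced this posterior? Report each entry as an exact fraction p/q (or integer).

z = [1]

x̄ = F·x = [-14, 0, -4]
P̄ = F·P·Fᵀ + Q = [84 -13 -14; -13 20 22; -14 22 45]
S = H·P̄·Hᵀ + R = [24]
K = P̄·Hᵀ·S⁻¹ = [1/24; -1/12; -23/24]
x' − x̄ = [-1/8, 1/4, 23/8] = K·y
y = (KᵀK)⁻¹·Kᵀ·(x' − x̄) = [-3]
z = y + H·x̄ = [-3] + [4] = [1]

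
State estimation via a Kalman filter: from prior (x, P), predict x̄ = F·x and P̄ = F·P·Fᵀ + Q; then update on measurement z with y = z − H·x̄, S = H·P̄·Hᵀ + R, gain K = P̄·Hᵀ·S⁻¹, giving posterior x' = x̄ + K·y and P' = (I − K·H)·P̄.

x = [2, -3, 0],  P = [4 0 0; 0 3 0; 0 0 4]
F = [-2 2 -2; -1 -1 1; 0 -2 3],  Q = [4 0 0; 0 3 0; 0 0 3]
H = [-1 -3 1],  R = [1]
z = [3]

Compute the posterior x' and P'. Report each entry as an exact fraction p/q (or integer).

x̄ = F·x = [-10, 1, 6]
P̄ = F·P·Fᵀ + Q = [48 -6 -36; -6 14 18; -36 18 51]
y = z − H·x̄ = [-10]
S = H·P̄·Hᵀ + R = [154]
K = P̄·Hᵀ·S⁻¹ = [-3/7; -9/77; 3/14]
x' = x̄ + K·y = [-40/7, 167/77, 27/7]
P' = (I − K·H)·P̄ = [138/7 -96/7 -153/7; -96/7 916/77 153/7; -153/7 153/7 615/14]

x' = [-40/7, 167/77, 27/7]
P' = [138/7 -96/7 -153/7; -96/7 916/77 153/7; -153/7 153/7 615/14]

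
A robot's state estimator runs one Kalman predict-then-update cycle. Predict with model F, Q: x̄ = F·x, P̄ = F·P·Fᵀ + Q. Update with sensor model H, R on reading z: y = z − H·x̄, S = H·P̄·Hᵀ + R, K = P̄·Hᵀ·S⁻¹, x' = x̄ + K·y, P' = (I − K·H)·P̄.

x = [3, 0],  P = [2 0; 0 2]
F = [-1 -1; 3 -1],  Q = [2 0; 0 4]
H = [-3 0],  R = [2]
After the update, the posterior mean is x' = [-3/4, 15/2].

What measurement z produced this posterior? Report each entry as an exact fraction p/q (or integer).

x̄ = F·x = [-3, 9]
P̄ = F·P·Fᵀ + Q = [6 -4; -4 24]
S = H·P̄·Hᵀ + R = [56]
K = P̄·Hᵀ·S⁻¹ = [-9/28; 3/14]
x' − x̄ = [9/4, -3/2] = K·y
y = (KᵀK)⁻¹·Kᵀ·(x' − x̄) = [-7]
z = y + H·x̄ = [-7] + [9] = [2]

z = [2]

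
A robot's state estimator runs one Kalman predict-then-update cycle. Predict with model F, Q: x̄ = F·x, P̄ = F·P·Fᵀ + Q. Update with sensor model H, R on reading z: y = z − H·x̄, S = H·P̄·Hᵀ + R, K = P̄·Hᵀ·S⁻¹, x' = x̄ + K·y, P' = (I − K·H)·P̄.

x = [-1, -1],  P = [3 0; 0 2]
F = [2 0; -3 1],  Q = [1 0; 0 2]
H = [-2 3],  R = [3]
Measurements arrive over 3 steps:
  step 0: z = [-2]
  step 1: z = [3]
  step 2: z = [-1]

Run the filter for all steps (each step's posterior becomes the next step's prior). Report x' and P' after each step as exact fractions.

step 0: x̄ = F·x = [-2, 2]
step 0: P̄ = F·P·Fᵀ + Q = [13 -18; -18 31]
step 0: y = z − H·x̄ = [-12]
step 0: S = H·P̄·Hᵀ + R = [550]
step 0: K = P̄·Hᵀ·S⁻¹ = [-8/55; 129/550]
step 0: x' = x̄ + K·y = [-14/55, -224/275]
step 0: P' = (I − K·H)·P̄ = [15/11 42/55; 42/55 409/550]
step 1: x̄ = F·x = [-28/55, -14/275]
step 1: P̄ = F·P·Fᵀ + Q = [71/11 -366/55; -366/55 5739/550]
step 1: y = z − H·x̄ = [587/275]
step 1: S = H·P̄·Hᵀ + R = [111421/550]
step 1: K = P̄·Hᵀ·S⁻¹ = [-18080/111421; 24537/111421]
step 1: x' = x̄ + K·y = [-95316/111421, 46703/111421]
step 1: P' = (I − K·H)·P̄ = [124833/111421 65142/111421; 65142/111421 67965/111421]
step 2: x̄ = F·x = [-190632/111421, 332651/111421]
step 2: P̄ = F·P·Fᵀ + Q = [610753/111421 -618714/111421; -618714/111421 1023452/111421]
step 2: y = z − H·x̄ = [-1490638/111421]
step 2: S = H·P̄·Hᵀ + R = [19412911/111421]
step 2: K = P̄·Hᵀ·S⁻¹ = [-439664/2773273; 4307784/19412911]
step 2: x' = x̄ + K·y = [1137176/2773273, 326489/19412911]
step 2: P' = (I − K·H)·P̄ = [3057357/2773273 1598574/2773273; 1598574/2773273 11767796/19412911]

step 0: x' = [-14/55, -224/275], P' = [15/11 42/55; 42/55 409/550]
step 1: x' = [-95316/111421, 46703/111421], P' = [124833/111421 65142/111421; 65142/111421 67965/111421]
step 2: x' = [1137176/2773273, 326489/19412911], P' = [3057357/2773273 1598574/2773273; 1598574/2773273 11767796/19412911]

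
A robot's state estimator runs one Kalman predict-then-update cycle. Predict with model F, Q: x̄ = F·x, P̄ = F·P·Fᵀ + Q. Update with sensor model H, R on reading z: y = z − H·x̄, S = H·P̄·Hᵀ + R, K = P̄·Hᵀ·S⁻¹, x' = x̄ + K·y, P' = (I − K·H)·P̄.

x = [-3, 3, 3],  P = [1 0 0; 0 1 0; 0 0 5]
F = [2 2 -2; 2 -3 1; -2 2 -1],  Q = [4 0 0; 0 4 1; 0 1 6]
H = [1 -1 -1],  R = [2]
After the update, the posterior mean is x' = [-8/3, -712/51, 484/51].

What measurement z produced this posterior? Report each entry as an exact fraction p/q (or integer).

z = [2]

x̄ = F·x = [-6, -12, 9]
P̄ = F·P·Fᵀ + Q = [32 -12 10; -12 22 -14; 10 -14 19]
S = H·P̄·Hᵀ + R = [51]
K = P̄·Hᵀ·S⁻¹ = [2/3; -20/51; 5/51]
x' − x̄ = [10/3, -100/51, 25/51] = K·y
y = (KᵀK)⁻¹·Kᵀ·(x' − x̄) = [5]
z = y + H·x̄ = [5] + [-3] = [2]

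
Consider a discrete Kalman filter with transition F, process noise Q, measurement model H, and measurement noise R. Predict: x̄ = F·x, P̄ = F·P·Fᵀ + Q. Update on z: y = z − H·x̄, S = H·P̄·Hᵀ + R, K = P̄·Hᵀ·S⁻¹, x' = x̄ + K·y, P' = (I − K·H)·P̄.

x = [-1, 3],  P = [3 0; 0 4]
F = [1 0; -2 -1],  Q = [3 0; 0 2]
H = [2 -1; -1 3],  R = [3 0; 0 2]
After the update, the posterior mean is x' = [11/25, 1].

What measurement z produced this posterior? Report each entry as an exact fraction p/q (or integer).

x̄ = F·x = [-1, -1]
P̄ = F·P·Fᵀ + Q = [6 -6; -6 18]
S = H·P̄·Hᵀ + R = [69 -108; -108 206]
K = P̄·Hᵀ·S⁻¹ = [186/425 48/425; 2/17 6/17]
x' − x̄ = [36/25, 2] = K·y
y = (KᵀK)⁻¹·Kᵀ·(x' − x̄) = [2, 5]
z = y + H·x̄ = [2, 5] + [-1, -2] = [1, 3]

z = [1, 3]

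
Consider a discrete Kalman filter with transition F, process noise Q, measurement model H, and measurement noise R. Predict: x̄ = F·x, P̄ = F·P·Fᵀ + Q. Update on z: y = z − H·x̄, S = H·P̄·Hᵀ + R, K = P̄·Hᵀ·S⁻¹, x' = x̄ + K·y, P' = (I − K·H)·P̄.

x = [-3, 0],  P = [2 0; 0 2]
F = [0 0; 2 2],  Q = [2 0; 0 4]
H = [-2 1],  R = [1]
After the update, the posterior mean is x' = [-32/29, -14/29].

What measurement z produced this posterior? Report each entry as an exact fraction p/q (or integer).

z = [2]

x̄ = F·x = [0, -6]
P̄ = F·P·Fᵀ + Q = [2 0; 0 20]
S = H·P̄·Hᵀ + R = [29]
K = P̄·Hᵀ·S⁻¹ = [-4/29; 20/29]
x' − x̄ = [-32/29, 160/29] = K·y
y = (KᵀK)⁻¹·Kᵀ·(x' − x̄) = [8]
z = y + H·x̄ = [8] + [-6] = [2]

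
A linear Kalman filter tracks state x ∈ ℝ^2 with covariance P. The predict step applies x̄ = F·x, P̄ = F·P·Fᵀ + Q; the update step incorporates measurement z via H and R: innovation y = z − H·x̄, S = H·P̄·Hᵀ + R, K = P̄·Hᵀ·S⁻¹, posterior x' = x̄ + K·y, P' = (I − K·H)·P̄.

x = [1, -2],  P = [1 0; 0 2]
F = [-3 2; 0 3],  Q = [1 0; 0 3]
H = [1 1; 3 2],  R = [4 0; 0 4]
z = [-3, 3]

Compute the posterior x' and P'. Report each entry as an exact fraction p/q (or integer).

x̄ = F·x = [-7, -6]
P̄ = F·P·Fᵀ + Q = [18 12; 12 21]
y = z − H·x̄ = [10, 36]
S = H·P̄·Hᵀ + R = [67 156; 156 394]
K = P̄·Hᵀ·S⁻¹ = [-174/1031 273/1031; 417/1031 39/1031]
x' = x̄ + K·y = [871/1031, -612/1031]
P' = (I − K·H)·P̄ = [2484/1031 -3180/1031; -3180/1031 4848/1031]

x' = [871/1031, -612/1031]
P' = [2484/1031 -3180/1031; -3180/1031 4848/1031]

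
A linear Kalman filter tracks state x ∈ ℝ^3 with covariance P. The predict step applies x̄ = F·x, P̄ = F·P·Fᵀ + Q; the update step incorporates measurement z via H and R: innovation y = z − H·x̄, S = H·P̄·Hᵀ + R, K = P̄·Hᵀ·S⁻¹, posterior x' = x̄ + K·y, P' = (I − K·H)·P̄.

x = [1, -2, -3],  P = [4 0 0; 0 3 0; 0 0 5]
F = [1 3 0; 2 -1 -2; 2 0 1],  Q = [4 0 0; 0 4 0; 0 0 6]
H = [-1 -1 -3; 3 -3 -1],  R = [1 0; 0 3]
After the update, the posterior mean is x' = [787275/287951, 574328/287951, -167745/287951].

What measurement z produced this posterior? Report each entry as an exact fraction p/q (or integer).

z = [-3, 3]

x̄ = F·x = [-5, 10, -1]
P̄ = F·P·Fᵀ + Q = [35 -1 8; -1 43 6; 8 6 27]
S = H·P̄·Hᵀ + R = [404 101; 101 738]
K = P̄·Hᵀ·S⁻¹ = [-52904/287951 458/2851; -30342/287951 -492/2851; -67989/287951 11/2851]
x' − x̄ = [2227030/287951, -2305182/287951, 120206/287951] = K·y
y = (KᵀK)⁻¹·Kᵀ·(x' − x̄) = [-1, 47]
z = y + H·x̄ = [-1, 47] + [-2, -44] = [-3, 3]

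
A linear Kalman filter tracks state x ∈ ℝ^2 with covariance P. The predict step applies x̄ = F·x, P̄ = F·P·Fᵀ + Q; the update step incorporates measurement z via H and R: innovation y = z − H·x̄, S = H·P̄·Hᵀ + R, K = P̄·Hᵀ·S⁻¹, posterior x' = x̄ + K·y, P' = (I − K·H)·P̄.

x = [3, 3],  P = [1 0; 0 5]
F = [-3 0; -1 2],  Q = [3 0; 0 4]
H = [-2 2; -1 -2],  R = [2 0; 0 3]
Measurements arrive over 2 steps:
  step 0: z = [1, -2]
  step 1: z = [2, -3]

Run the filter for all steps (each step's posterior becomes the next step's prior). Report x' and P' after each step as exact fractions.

step 0: x' = [-360/5551, 4051/5551], P' = [2946/5551 1173/5551; 1173/5551 2112/5551]
step 1: x' = [1531167/4629118, 3108702/2314559], P' = [2371521/4629118 451104/2314559; 451104/2314559 828066/2314559]

step 0: x̄ = F·x = [-9, 3]
step 0: P̄ = F·P·Fᵀ + Q = [12 3; 3 25]
step 0: y = z − H·x̄ = [-23, -5]
step 0: S = H·P̄·Hᵀ + R = [126 -70; -70 127]
step 0: K = P̄·Hᵀ·S⁻¹ = [-1773/5551 -252/793; 939/5551 -257/793]
step 0: x' = x̄ + K·y = [-360/5551, 4051/5551]
step 0: P' = (I − K·H)·P̄ = [2946/5551 1173/5551; 1173/5551 2112/5551]
step 1: x̄ = F·x = [1080/5551, 8462/5551]
step 1: P̄ = F·P·Fᵀ + Q = [43167/5551 1800/5551; 1800/5551 28906/5551]
step 1: y = z − H·x̄ = [-3662/5551, 193/793]
step 1: S = H·P̄·Hᵀ + R = [284994/5551 -3670/793; -3670/793 26092/793]
step 1: K = P̄·Hᵀ·S⁻¹ = [-1469313/4629118 -1391979/4629118; 376962/2314559 -702412/2314559]
step 1: x' = x̄ + K·y = [1531167/4629118, 3108702/2314559]
step 1: P' = (I − K·H)·P̄ = [2371521/4629118 451104/2314559; 451104/2314559 828066/2314559]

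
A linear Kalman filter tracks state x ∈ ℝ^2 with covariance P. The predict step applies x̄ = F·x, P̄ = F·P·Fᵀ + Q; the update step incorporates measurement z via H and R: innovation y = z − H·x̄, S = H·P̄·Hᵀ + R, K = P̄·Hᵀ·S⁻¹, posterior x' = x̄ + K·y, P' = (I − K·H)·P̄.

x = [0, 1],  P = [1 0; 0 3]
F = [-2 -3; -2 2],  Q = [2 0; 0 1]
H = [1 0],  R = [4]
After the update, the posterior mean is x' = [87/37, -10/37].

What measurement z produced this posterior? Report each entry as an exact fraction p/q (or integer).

z = [3]

x̄ = F·x = [-3, 2]
P̄ = F·P·Fᵀ + Q = [33 -14; -14 17]
S = H·P̄·Hᵀ + R = [37]
K = P̄·Hᵀ·S⁻¹ = [33/37; -14/37]
x' − x̄ = [198/37, -84/37] = K·y
y = (KᵀK)⁻¹·Kᵀ·(x' − x̄) = [6]
z = y + H·x̄ = [6] + [-3] = [3]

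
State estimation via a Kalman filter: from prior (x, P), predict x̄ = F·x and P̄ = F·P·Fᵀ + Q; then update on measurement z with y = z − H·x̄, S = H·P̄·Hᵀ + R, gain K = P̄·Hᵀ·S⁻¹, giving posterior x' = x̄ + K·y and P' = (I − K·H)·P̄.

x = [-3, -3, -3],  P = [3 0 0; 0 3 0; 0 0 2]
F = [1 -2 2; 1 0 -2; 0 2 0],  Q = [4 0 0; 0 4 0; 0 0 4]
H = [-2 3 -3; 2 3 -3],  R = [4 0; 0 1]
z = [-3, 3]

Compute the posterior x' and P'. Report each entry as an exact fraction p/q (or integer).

x' = [159423/115663, -396231/115663, -405402/115663]
P' = [35568/115663 -19640/115663 -5484/115663; -19640/115663 589420/115663 575880/115663; -5484/115663 575880/115663 578224/115663]

x̄ = F·x = [-3, 3, -6]
P̄ = F·P·Fᵀ + Q = [27 -5 -12; -5 15 0; -12 0 16]
y = z − H·x̄ = [-36, -18]
S = H·P̄·Hᵀ + R = [307 171; 171 472]
K = P̄·Hᵀ·S⁻¹ = [-28401/115663 28668/115663; 19975/115663 1340/115663; 984/115663 -18000/115663]
x' = x̄ + K·y = [159423/115663, -396231/115663, -405402/115663]
P' = (I − K·H)·P̄ = [35568/115663 -19640/115663 -5484/115663; -19640/115663 589420/115663 575880/115663; -5484/115663 575880/115663 578224/115663]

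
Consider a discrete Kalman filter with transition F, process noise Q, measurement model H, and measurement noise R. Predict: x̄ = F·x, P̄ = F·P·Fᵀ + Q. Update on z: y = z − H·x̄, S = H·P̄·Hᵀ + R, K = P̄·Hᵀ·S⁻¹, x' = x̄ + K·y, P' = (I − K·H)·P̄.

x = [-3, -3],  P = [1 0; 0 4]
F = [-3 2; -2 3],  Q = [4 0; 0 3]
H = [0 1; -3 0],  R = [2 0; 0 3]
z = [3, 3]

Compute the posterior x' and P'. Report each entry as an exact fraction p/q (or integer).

x̄ = F·x = [3, -3]
P̄ = F·P·Fᵀ + Q = [29 30; 30 43]
y = z − H·x̄ = [6, 12]
S = H·P̄·Hᵀ + R = [45 -90; -90 264]
K = P̄·Hᵀ·S⁻¹ = [1/42 -9/28; 271/315 -1/21]
x' = x̄ + K·y = [-5/7, 167/105]
P' = (I − K·H)·P̄ = [9/28 1/21; 1/21 542/315]

x' = [-5/7, 167/105]
P' = [9/28 1/21; 1/21 542/315]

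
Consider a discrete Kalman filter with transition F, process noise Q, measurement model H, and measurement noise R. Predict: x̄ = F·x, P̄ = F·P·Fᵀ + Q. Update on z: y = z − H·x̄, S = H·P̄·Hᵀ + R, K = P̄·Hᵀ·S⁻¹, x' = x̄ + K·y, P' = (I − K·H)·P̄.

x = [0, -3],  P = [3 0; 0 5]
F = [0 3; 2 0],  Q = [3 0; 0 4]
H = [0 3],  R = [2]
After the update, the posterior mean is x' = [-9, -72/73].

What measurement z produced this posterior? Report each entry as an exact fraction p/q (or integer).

x̄ = F·x = [-9, 0]
P̄ = F·P·Fᵀ + Q = [48 0; 0 16]
S = H·P̄·Hᵀ + R = [146]
K = P̄·Hᵀ·S⁻¹ = [0; 24/73]
x' − x̄ = [0, -72/73] = K·y
y = (KᵀK)⁻¹·Kᵀ·(x' − x̄) = [-3]
z = y + H·x̄ = [-3] + [0] = [-3]

z = [-3]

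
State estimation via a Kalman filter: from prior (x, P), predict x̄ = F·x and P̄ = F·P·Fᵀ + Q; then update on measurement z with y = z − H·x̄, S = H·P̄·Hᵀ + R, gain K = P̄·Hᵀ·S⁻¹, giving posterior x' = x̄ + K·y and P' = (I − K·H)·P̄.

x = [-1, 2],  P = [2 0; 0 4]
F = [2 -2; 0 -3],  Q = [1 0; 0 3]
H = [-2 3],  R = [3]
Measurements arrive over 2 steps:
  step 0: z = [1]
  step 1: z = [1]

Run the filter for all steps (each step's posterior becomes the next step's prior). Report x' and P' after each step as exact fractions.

step 0: x' = [-421/83, -513/166], P' = [1833/83 1233/83; 1233/83 1713/166]
step 1: x' = [-208976/205765, -64962/205765], P' = [585201/205765 372672/205765; 372672/205765 305229/205765]

step 0: x̄ = F·x = [-6, -6]
step 0: P̄ = F·P·Fᵀ + Q = [25 24; 24 39]
step 0: y = z − H·x̄ = [7]
step 0: S = H·P̄·Hᵀ + R = [166]
step 0: K = P̄·Hᵀ·S⁻¹ = [11/83; 69/166]
step 0: x' = x̄ + K·y = [-421/83, -513/166]
step 0: P' = (I − K·H)·P̄ = [1833/83 1233/83; 1233/83 1713/166]
step 1: x̄ = F·x = [-329/83, 1539/166]
step 1: P̄ = F·P·Fᵀ + Q = [977/83 -2259/83; -2259/83 15915/166]
step 1: y = z − H·x̄ = [-5767/166]
step 1: S = H·P̄·Hᵀ + R = [205765/166]
step 1: K = P̄·Hᵀ·S⁻¹ = [-17462/205765; 56781/205765]
step 1: x' = x̄ + K·y = [-208976/205765, -64962/205765]
step 1: P' = (I − K·H)·P̄ = [585201/205765 372672/205765; 372672/205765 305229/205765]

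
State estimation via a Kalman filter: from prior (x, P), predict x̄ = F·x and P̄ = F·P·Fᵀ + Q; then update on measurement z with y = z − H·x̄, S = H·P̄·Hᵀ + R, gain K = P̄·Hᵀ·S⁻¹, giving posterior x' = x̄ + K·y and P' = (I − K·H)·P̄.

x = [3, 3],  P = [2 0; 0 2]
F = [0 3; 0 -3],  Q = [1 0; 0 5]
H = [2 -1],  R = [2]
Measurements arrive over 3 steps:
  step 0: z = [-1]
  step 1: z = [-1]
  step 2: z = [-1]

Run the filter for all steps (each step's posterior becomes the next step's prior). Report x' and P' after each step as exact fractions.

step 0: x̄ = F·x = [9, -9]
step 0: P̄ = F·P·Fᵀ + Q = [19 -18; -18 23]
step 0: y = z − H·x̄ = [-28]
step 0: S = H·P̄·Hᵀ + R = [173]
step 0: K = P̄·Hᵀ·S⁻¹ = [56/173; -59/173]
step 0: x' = x̄ + K·y = [-11/173, 95/173]
step 0: P' = (I − K·H)·P̄ = [151/173 190/173; 190/173 498/173]
step 1: x̄ = F·x = [285/173, -285/173]
step 1: P̄ = F·P·Fᵀ + Q = [4655/173 -4482/173; -4482/173 5347/173]
step 1: y = z − H·x̄ = [-1028/173]
step 1: S = H·P̄·Hᵀ + R = [42241/173]
step 1: K = P̄·Hᵀ·S⁻¹ = [13792/42241; -14311/42241]
step 1: x' = x̄ + K·y = [-12367/42241, 15451/42241]
step 1: P' = (I − K·H)·P̄ = [37067/42241 46550/42241; 46550/42241 121722/42241]
step 2: x̄ = F·x = [46353/42241, -46353/42241]
step 2: P̄ = F·P·Fᵀ + Q = [1137739/42241 -1095498/42241; -1095498/42241 1306703/42241]
step 2: y = z − H·x̄ = [-181300/42241]
step 2: S = H·P̄·Hᵀ + R = [10324133/42241]
step 2: K = P̄·Hᵀ·S⁻¹ = [3370976/10324133; -3497699/10324133]
step 2: x' = x̄ + K·y = [-3139211/10324133, 3683111/10324133]
step 2: P' = (I − K·H)·P̄ = [9059671/10324133 11377390/10324133; 11377390/10324133 29750178/10324133]

step 0: x' = [-11/173, 95/173], P' = [151/173 190/173; 190/173 498/173]
step 1: x' = [-12367/42241, 15451/42241], P' = [37067/42241 46550/42241; 46550/42241 121722/42241]
step 2: x' = [-3139211/10324133, 3683111/10324133], P' = [9059671/10324133 11377390/10324133; 11377390/10324133 29750178/10324133]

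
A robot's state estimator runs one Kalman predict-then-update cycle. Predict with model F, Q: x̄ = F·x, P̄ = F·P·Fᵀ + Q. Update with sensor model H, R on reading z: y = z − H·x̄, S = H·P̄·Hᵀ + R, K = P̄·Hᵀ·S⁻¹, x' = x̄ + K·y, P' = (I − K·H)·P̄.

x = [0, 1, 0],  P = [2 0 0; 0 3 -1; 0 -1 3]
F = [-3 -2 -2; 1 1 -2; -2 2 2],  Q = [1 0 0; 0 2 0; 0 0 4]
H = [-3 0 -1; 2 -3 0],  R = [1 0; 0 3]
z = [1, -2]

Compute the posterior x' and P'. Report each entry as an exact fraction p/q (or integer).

x̄ = F·x = [-2, 1, 2]
P̄ = F·P·Fᵀ + Q = [35 -2 -4; -2 23 -8; -4 -8 28]
y = z − H·x̄ = [-3, 5]
S = H·P̄·Hᵀ + R = [320 -244; -244 374]
K = P̄·Hᵀ·S⁻¹ = [-3205/10024 -27/5012; -262/1253 -831/2506; -130/3759 76/3759]
x' = x̄ + K·y = [-1529/1432, -11/358, 1184/537]
P' = (I − K·H)·P̄ = [31239/10024 2610/1253 -11314/1253; 2610/1253 4311/2506 -7568/1253; -11314/1253 -7568/1253 101956/3759]

x' = [-1529/1432, -11/358, 1184/537]
P' = [31239/10024 2610/1253 -11314/1253; 2610/1253 4311/2506 -7568/1253; -11314/1253 -7568/1253 101956/3759]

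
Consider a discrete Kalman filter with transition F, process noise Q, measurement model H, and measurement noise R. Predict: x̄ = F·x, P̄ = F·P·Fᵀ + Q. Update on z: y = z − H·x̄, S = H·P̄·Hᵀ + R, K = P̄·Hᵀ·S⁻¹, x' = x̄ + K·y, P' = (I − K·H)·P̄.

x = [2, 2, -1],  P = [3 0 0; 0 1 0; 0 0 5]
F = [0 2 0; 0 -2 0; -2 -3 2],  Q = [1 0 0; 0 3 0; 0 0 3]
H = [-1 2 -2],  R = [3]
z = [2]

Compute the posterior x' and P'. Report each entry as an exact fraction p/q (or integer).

x̄ = F·x = [4, -4, -12]
P̄ = F·P·Fᵀ + Q = [5 -4 -6; -4 7 6; -6 6 44]
y = z − H·x̄ = [-10]
S = H·P̄·Hᵀ + R = [156]
K = P̄·Hᵀ·S⁻¹ = [-1/156; 1/26; -35/78]
x' = x̄ + K·y = [317/78, -57/13, -293/39]
P' = (I − K·H)·P̄ = [779/156 -103/26 -503/78; -103/26 88/13 113/13; -503/78 113/13 491/39]

x' = [317/78, -57/13, -293/39]
P' = [779/156 -103/26 -503/78; -103/26 88/13 113/13; -503/78 113/13 491/39]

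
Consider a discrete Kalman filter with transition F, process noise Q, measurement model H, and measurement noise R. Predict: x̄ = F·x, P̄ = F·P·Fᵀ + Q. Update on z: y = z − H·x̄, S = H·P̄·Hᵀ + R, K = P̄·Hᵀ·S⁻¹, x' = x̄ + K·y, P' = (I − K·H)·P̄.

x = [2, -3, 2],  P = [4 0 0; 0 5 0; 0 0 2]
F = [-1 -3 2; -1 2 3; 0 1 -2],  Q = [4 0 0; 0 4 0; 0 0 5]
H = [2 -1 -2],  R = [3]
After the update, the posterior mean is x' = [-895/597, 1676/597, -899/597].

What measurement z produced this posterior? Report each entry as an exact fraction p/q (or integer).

z = [-3]

x̄ = F·x = [11, -2, -7]
P̄ = F·P·Fᵀ + Q = [61 -14 -23; -14 46 -2; -23 -2 18]
S = H·P̄·Hᵀ + R = [597]
K = P̄·Hᵀ·S⁻¹ = [182/597; -70/597; -80/597]
x' − x̄ = [-7462/597, 2870/597, 3280/597] = K·y
y = (KᵀK)⁻¹·Kᵀ·(x' − x̄) = [-41]
z = y + H·x̄ = [-41] + [38] = [-3]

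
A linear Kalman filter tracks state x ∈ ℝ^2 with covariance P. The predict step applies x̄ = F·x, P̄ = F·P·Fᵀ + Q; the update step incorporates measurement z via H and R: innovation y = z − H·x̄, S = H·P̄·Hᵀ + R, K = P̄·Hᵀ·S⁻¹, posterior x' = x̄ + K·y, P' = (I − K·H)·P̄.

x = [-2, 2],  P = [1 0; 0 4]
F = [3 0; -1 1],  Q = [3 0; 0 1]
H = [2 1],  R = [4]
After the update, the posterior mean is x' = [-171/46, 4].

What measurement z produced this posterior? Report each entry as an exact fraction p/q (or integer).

z = [-3]

x̄ = F·x = [-6, 4]
P̄ = F·P·Fᵀ + Q = [12 -3; -3 6]
S = H·P̄·Hᵀ + R = [46]
K = P̄·Hᵀ·S⁻¹ = [21/46; 0]
x' − x̄ = [105/46, 0] = K·y
y = (KᵀK)⁻¹·Kᵀ·(x' − x̄) = [5]
z = y + H·x̄ = [5] + [-8] = [-3]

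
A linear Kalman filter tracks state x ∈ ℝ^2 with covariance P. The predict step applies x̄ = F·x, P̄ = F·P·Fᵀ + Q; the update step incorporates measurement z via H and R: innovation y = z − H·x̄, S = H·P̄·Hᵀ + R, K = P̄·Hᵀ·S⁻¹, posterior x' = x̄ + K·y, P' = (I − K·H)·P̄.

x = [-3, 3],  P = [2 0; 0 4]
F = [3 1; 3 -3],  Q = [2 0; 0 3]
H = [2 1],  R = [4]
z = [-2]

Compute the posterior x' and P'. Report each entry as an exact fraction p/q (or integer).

x' = [426/181, -1326/181]
P' = [1428/181 -2640/181; -2640/181 5556/181]

x̄ = F·x = [-6, -18]
P̄ = F·P·Fᵀ + Q = [24 6; 6 57]
y = z − H·x̄ = [28]
S = H·P̄·Hᵀ + R = [181]
K = P̄·Hᵀ·S⁻¹ = [54/181; 69/181]
x' = x̄ + K·y = [426/181, -1326/181]
P' = (I − K·H)·P̄ = [1428/181 -2640/181; -2640/181 5556/181]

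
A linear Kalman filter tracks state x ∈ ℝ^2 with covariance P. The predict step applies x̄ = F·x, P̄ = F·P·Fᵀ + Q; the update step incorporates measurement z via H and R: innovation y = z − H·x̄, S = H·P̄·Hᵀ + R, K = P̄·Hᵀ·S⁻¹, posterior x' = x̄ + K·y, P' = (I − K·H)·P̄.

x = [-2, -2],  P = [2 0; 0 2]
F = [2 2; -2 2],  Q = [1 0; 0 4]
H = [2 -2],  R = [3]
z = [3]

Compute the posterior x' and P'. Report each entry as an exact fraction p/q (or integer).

x̄ = F·x = [-8, 0]
P̄ = F·P·Fᵀ + Q = [17 0; 0 20]
y = z − H·x̄ = [19]
S = H·P̄·Hᵀ + R = [151]
K = P̄·Hᵀ·S⁻¹ = [34/151; -40/151]
x' = x̄ + K·y = [-562/151, -760/151]
P' = (I − K·H)·P̄ = [1411/151 1360/151; 1360/151 1420/151]

x' = [-562/151, -760/151]
P' = [1411/151 1360/151; 1360/151 1420/151]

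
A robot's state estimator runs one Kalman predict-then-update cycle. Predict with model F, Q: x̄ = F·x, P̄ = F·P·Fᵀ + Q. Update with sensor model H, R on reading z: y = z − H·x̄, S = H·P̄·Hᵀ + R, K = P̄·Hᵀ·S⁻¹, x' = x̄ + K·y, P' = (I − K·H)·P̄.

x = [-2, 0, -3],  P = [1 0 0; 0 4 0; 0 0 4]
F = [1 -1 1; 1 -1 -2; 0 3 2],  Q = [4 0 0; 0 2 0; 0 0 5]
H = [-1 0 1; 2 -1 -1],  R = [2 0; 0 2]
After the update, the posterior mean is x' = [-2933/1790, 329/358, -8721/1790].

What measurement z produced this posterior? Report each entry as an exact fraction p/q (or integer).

x̄ = F·x = [-5, 4, -6]
P̄ = F·P·Fᵀ + Q = [13 -3 -4; -3 23 -28; -4 -28 57]
S = H·P̄·Hᵀ + R = [80 -70; -70 106]
K = P̄·Hᵀ·S⁻¹ = [127/895 145/358; -136/179 -183/358; 969/895 131/358]
x' − x̄ = [6017/1790, -1103/358, 2019/1790] = K·y
y = (KᵀK)⁻¹·Kᵀ·(x' − x̄) = [-2, 9]
z = y + H·x̄ = [-2, 9] + [-1, -8] = [-3, 1]

z = [-3, 1]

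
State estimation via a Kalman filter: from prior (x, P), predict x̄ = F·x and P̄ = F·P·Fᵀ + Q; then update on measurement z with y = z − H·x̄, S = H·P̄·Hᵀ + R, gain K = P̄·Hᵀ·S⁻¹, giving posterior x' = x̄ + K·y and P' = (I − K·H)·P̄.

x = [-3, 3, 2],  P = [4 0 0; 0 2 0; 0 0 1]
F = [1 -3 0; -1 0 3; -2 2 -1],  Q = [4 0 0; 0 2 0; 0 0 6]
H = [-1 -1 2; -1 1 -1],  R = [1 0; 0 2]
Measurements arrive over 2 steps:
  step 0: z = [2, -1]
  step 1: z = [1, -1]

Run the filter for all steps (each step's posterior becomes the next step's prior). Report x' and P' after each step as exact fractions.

step 0: x' = [51/140, 417/140, 383/140], P' = [1259/840 641/280 1457/840; 641/280 2437/280 1543/280; 1457/840 1543/280 3191/840]
step 1: x' = [14976845/21208082, 4896847/3029726, 2494613/1514863], P' = [20668481/21208082 1573945/3029726 893621/1514863; 1573945/3029726 1389269/432818 410851/216409; 893621/1514863 410851/216409 309470/216409]

step 0: x̄ = F·x = [-12, 9, 10]
step 0: P̄ = F·P·Fᵀ + Q = [26 -4 -20; -4 15 5; -20 5 31]
step 0: y = z − H·x̄ = [-21, -12]
step 0: S = H·P̄·Hᵀ + R = [218 -16; -16 32]
step 0: K = P̄·Hᵀ·S⁻¹ = [-67/210 -793/1680; 1/35 253/560; 37/105 -19/1680]
step 0: x' = x̄ + K·y = [51/140, 417/140, 383/140]
step 0: P' = (I − K·H)·P̄ = [1259/840 641/280 1457/840; 641/280 2437/280 1543/280; 1457/840 1543/280 3191/840]
step 1: x̄ = F·x = [-60/7, 549/70, 349/140]
step 1: P̄ = F·P·Fᵀ + Q = [1472/21 -1639/42 -619/28; -1639/42 5729/210 799/70; -619/28 799/70 4813/280]
step 1: y = z − H·x̄ = [-33/7, -2089/140]
step 1: S = H·P̄·Hᵀ + R = [923/7 907/14; 907/14 107159/840]
step 1: K = P̄·Hᵀ·S⁻¹ = [-3332354/10604041 -5540390/10604041; 102500/1514863 599756/1514863; 563002/1514863 -91977/1514863]
step 1: x' = x̄ + K·y = [14976845/21208082, 4896847/3029726, 2494613/1514863]
step 1: P' = (I − K·H)·P̄ = [20668481/21208082 1573945/3029726 893621/1514863; 1573945/3029726 1389269/432818 410851/216409; 893621/1514863 410851/216409 309470/216409]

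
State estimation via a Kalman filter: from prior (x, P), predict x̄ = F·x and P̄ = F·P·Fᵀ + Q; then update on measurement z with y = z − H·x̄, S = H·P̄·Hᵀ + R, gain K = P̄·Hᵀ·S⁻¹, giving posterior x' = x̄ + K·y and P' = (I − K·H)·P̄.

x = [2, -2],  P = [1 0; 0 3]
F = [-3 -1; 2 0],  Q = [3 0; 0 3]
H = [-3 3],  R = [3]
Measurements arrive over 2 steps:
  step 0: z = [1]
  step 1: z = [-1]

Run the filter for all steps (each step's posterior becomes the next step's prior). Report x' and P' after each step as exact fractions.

step 0: x' = [71/103, 113/103], P' = [222/103 201/103; 201/103 214/103]
step 1: x' = [-109/25279, -8033/25279], P' = [46090/25279 40629/25279; 40629/25279 43560/25279]

step 0: x̄ = F·x = [-4, 4]
step 0: P̄ = F·P·Fᵀ + Q = [15 -6; -6 7]
step 0: y = z − H·x̄ = [-23]
step 0: S = H·P̄·Hᵀ + R = [309]
step 0: K = P̄·Hᵀ·S⁻¹ = [-21/103; 13/103]
step 0: x' = x̄ + K·y = [71/103, 113/103]
step 0: P' = (I − K·H)·P̄ = [222/103 201/103; 201/103 214/103]
step 1: x̄ = F·x = [-326/103, 142/103]
step 1: P̄ = F·P·Fᵀ + Q = [3727/103 -1734/103; -1734/103 1197/103]
step 1: y = z − H·x̄ = [-1507/103]
step 1: S = H·P̄·Hᵀ + R = [75837/103]
step 1: K = P̄·Hᵀ·S⁻¹ = [-5461/25279; 2931/25279]
step 1: x' = x̄ + K·y = [-109/25279, -8033/25279]
step 1: P' = (I − K·H)·P̄ = [46090/25279 40629/25279; 40629/25279 43560/25279]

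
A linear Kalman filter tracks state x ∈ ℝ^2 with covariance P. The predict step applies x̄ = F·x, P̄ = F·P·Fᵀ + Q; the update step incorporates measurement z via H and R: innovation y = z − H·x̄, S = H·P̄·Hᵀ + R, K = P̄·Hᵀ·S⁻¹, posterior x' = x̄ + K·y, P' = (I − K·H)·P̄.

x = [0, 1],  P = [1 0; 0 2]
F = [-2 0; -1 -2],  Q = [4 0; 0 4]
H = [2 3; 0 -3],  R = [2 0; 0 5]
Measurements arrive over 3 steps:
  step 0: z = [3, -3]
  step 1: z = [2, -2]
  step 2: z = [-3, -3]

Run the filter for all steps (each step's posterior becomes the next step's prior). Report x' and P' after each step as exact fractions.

step 0: x' = [1098/4709, 4019/4709], P' = [6380/4709 -2980/4709; -2980/4709 2130/4709]
step 1: x' = [1466044/4875701, 2156504/4875701], P' = [6690116/4875701 -3075960/4875701; -3075960/4875701 2162520/4875701]
step 2: x' = [-11832906640/5074554773, 3138251528/5074554773], P' = [6960535844/5074554773 -3199008280/5074554773; -3199008280/5074554773 2248955960/5074554773]

step 0: x̄ = F·x = [0, -2]
step 0: P̄ = F·P·Fᵀ + Q = [8 2; 2 13]
step 0: y = z − H·x̄ = [9, -9]
step 0: S = H·P̄·Hᵀ + R = [175 -129; -129 122]
step 0: K = P̄·Hᵀ·S⁻¹ = [1910/4709 1788/4709; 215/4709 -1278/4709]
step 0: x' = x̄ + K·y = [1098/4709, 4019/4709]
step 0: P' = (I − K·H)·P̄ = [6380/4709 -2980/4709; -2980/4709 2130/4709]
step 1: x̄ = F·x = [-2196/4709, -9136/4709]
step 1: P̄ = F·P·Fᵀ + Q = [44356/4709 840/4709; 840/4709 21816/4709]
step 1: y = z − H·x̄ = [41218/4709, -36826/4709]
step 1: S = H·P̄·Hᵀ + R = [393266/4709 -201384/4709; -201384/4709 219889/4709]
step 1: K = P̄·Hᵀ·S⁻¹ = [2076176/4875701 1845576/4875701; 167820/4875701 -1297512/4875701]
step 1: x' = x̄ + K·y = [1466044/4875701, 2156504/4875701]
step 1: P' = (I − K·H)·P̄ = [6690116/4875701 -3075960/4875701; -3075960/4875701 2162520/4875701]
step 2: x̄ = F·x = [-2932088/4875701, -5779052/4875701]
step 2: P̄ = F·P·Fᵀ + Q = [46263268/4875701 1076392/4875701; 1076392/4875701 22539160/4875701]
step 2: y = z − H·x̄ = [8574229/4875701, -31964259/4875701]
step 2: S = H·P̄·Hᵀ + R = [410573618/4875701 -209310792/4875701; -209310792/4875701 227230945/4875701]
step 2: K = P̄·Hᵀ·S⁻¹ = [2162023424/5074554773 1919404968/5074554773; 174425660/5074554773 -1349373576/5074554773]
step 2: x' = x̄ + K·y = [-11832906640/5074554773, 3138251528/5074554773]
step 2: P' = (I − K·H)·P̄ = [6960535844/5074554773 -3199008280/5074554773; -3199008280/5074554773 2248955960/5074554773]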